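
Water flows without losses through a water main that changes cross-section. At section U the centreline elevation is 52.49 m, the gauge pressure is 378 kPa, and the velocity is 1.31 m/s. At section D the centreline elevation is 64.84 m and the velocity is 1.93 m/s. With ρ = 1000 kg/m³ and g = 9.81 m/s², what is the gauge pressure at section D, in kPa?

Pressure head at U: ψ₁ = P₁/(ρg) = 378×1000 / (1000 × 9.81) = 38.53 m.
Velocity heads: v₁²/2g = 1.31²/19.62 = 0.087 m; v₂²/2g = 1.93²/19.62 = 0.190 m.
Total head H = z₁ + ψ₁ + v₁²/2g = 52.49 + 38.53 + 0.087 = 91.11 m.
ψ₂ = H − z₂ − v₂²/2g = 91.11 − 64.84 − 0.190 = 26.08 m.
P₂ = ρgψ₂ = 1000 × 9.81 × 26.08 ≈ 256 kPa.

P₂ ≈ 256 kPa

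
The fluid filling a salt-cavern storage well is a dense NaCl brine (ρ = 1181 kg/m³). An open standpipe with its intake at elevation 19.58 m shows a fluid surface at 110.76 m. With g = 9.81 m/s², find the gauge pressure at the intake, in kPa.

Pressure head ψ = h − z = 110.76 − 19.58 = 91.18 m.
P = ρgψ = 1181 × 9.81 × 91.18 = 1056376 Pa ≈ 1060 kPa.

P ≈ 1060 kPa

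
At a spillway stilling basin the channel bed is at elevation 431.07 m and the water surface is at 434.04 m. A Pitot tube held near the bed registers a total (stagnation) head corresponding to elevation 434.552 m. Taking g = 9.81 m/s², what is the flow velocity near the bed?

v ≈ 3.17 m/s

Near the bed, under hydrostatic conditions, the piezometric head (z + ψ) equals the free-surface elevation, 434.04 m.
Velocity head = total − piezometric = 434.552 − 434.04 = 0.512 m.
v = √(2g·h_v) = √(2 × 9.81 × 0.512) = 3.17 m/s.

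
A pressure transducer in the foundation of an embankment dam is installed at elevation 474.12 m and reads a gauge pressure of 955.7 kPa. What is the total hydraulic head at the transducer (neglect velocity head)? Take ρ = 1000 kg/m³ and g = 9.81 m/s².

h ≈ 571.54 m

ψ = P/(ρg) = 955.7×1000 / (1000 × 9.81) = 97.42 m.
h = z + ψ = 474.12 + 97.42 = 571.54 m.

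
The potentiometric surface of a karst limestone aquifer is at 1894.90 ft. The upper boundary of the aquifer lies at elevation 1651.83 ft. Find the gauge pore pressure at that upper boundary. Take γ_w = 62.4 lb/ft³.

Pressure head at the aquifer top: ψ = h − z = 1894.90 − 1651.83 = 243.07 ft.
P = γψ/144 = 62.4 × 243.07 / 144 = 105 psi.

P ≈ 105 psi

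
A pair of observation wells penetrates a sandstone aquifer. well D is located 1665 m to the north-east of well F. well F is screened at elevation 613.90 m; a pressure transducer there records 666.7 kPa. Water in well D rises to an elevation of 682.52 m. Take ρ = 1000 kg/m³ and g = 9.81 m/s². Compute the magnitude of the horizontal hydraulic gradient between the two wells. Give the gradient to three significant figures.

Pressure head at well F: ψ = P/(ρg) = 666.7×1000 / (1000 × 9.81) = 67.96 m.
Total head at well F: h = z + ψ = 613.90 + 67.96 = 681.86 m.
Total head at well D: h = 682.52 m (water level in the piezometer is the total head).
Head difference: h(well F) − h(well D) = 681.86 − 682.52 = -0.66 m.
Hydraulic gradient: i = |Δh| / L = 0.66 / 1665 = 0.000396.

i ≈ 0.000396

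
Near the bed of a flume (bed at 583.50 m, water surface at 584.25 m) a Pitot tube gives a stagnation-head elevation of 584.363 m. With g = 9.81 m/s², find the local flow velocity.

Near the bed, under hydrostatic conditions, the piezometric head (z + ψ) equals the free-surface elevation, 584.25 m.
Velocity head = total − piezometric = 584.363 − 584.25 = 0.113 m.
v = √(2g·h_v) = √(2 × 9.81 × 0.113) = 1.49 m/s.

v ≈ 1.49 m/s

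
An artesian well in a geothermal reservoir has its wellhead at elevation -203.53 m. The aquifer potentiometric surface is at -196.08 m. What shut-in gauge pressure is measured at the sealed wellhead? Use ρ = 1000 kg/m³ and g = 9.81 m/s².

Head above the cap: Δh = -196.08 − (-203.53) = 7.45 m.
P = ρgΔh = 1000 × 9.81 × 7.45 = 73084 Pa ≈ 73.1 kPa.

P ≈ 73.1 kPa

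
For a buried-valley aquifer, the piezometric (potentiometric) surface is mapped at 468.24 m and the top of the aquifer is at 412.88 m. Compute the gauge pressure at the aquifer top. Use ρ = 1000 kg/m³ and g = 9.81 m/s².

P ≈ 543 kPa

Pressure head at the aquifer top: ψ = h − z = 468.24 − 412.88 = 55.36 m.
P = ρgψ = 1000 × 9.81 × 55.36 = 543082 Pa ≈ 543 kPa.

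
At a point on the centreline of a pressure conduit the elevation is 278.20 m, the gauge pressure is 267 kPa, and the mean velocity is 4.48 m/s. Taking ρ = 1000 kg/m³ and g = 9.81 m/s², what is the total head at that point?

Pressure head ψ = P/(ρg) = 267×1000 / (1000 × 9.81) = 27.22 m.
Velocity head = v²/(2g) = 4.48² / (2 × 9.81) = 1.023 m.
h = z + ψ + v²/(2g) = 278.20 + 27.22 + 1.023 = 306.44 m.

h ≈ 306.44 m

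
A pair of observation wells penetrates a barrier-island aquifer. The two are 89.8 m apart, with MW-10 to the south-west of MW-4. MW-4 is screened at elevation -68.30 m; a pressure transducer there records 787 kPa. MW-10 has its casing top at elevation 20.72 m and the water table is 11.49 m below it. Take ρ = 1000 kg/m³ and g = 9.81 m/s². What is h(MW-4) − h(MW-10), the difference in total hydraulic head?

Pressure head at MW-4: ψ = P/(ρg) = 787×1000 / (1000 × 9.81) = 80.22 m.
Total head at MW-4: h = z + ψ = -68.30 + 80.22 = 11.92 m.
Total head at MW-10: h = 20.72 − 11.49 = 9.23 m.
Head difference: h(MW-4) − h(MW-10) = 11.92 − 9.23 = 2.69 m.

Δh ≈ 2.69 m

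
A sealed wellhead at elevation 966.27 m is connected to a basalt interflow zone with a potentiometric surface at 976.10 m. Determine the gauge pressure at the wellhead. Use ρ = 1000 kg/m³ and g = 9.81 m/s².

P ≈ 96.4 kPa

Head above the cap: Δh = 976.10 − 966.27 = 9.83 m.
P = ρgΔh = 1000 × 9.81 × 9.83 = 96432 Pa ≈ 96.4 kPa.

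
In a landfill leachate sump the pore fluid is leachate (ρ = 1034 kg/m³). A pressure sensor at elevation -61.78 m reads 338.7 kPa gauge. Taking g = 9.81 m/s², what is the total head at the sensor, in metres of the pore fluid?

ψ = P/(ρg) = 338.7×1000 / (1034 × 9.81) = 33.39 m.
h = z + ψ = -61.78 + 33.39 = -28.39 m.

h ≈ -28.39 m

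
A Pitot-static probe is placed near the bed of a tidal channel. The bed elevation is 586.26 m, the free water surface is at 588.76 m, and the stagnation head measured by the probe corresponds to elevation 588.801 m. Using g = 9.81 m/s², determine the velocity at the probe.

Near the bed, under hydrostatic conditions, the piezometric head (z + ψ) equals the free-surface elevation, 588.76 m.
Velocity head = total − piezometric = 588.801 − 588.76 = 0.041 m.
v = √(2g·h_v) = √(2 × 9.81 × 0.041) = 0.897 m/s.

v ≈ 0.897 m/s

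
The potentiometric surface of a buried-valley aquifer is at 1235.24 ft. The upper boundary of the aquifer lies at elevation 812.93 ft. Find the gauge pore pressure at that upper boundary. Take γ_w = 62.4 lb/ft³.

Pressure head at the aquifer top: ψ = h − z = 1235.24 − 812.93 = 422.31 ft.
P = γψ/144 = 62.4 × 422.31 / 144 = 183 psi.

P ≈ 183 psi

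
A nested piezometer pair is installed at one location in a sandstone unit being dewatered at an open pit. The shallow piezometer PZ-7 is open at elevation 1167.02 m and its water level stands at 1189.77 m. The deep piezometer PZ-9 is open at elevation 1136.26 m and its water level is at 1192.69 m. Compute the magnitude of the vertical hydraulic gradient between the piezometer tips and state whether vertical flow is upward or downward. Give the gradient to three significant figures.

|i_v| ≈ 0.0949; vertical flow is upward

Total head at PZ-7: h = 1189.77 m (water level in the standpipe).
Total head at PZ-9: h = 1192.69 m.
Δh = h(PZ-7) − h(PZ-9) = 1189.77 − 1192.69 = -2.92 m.
Vertical separation Δz = 1167.02 − 1136.26 = 30.76 m.
|i_v| = |Δh| / Δz = 2.92 / 30.76 = 0.0949.
Head is higher in the deep piezometer, so vertical flow is upward (discharge condition).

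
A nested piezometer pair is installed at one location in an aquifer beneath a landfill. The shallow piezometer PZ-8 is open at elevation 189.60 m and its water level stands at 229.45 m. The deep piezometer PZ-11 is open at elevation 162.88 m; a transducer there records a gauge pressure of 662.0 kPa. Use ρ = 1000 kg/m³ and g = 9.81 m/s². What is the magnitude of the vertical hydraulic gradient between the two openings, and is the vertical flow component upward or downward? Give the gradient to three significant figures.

|i_v| ≈ 0.0341; vertical flow is upward

Total head at PZ-8: h = 229.45 m (water level in the standpipe).
Pressure head at PZ-11: ψ = P/(ρg) = 662.0×1000 / (1000 × 9.81) = 67.48 m.
Total head at PZ-11: h = z + ψ = 162.88 + 67.48 = 230.36 m.
Δh = h(PZ-8) − h(PZ-11) = 229.45 − 230.36 = -0.91 m.
Vertical separation Δz = 189.60 − 162.88 = 26.72 m.
|i_v| = |Δh| / Δz = 0.91 / 26.72 = 0.0341.
Head is higher in the deep piezometer, so vertical flow is upward (discharge condition).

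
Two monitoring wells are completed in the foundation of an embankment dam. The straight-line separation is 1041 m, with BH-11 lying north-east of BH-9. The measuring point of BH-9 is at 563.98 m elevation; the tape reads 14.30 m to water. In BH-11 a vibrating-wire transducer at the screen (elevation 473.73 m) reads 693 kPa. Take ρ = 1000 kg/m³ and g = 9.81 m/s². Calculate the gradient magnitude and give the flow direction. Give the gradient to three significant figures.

Total head at BH-9: h = 563.98 − 14.30 = 549.68 m.
Pressure head at BH-11: ψ = P/(ρg) = 693×1000 / (1000 × 9.81) = 70.64 m.
Total head at BH-11: h = z + ψ = 473.73 + 70.64 = 544.37 m.
Head difference: h(BH-9) − h(BH-11) = 549.68 − 544.37 = 5.31 m.
Hydraulic gradient: i = |Δh| / L = 5.31 / 1041 = 0.00510.
Flow is from higher to lower head: from BH-9 toward BH-11, i.e. toward the north-east.

i ≈ 0.00510; groundwater flows toward the north-east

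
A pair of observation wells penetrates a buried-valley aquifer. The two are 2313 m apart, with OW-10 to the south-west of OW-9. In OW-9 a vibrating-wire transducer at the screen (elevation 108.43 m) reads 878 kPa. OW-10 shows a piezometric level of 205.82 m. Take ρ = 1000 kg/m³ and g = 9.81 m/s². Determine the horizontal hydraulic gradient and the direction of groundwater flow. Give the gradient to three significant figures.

i ≈ 0.00341; groundwater flows toward the north-east

Pressure head at OW-9: ψ = P/(ρg) = 878×1000 / (1000 × 9.81) = 89.50 m.
Total head at OW-9: h = z + ψ = 108.43 + 89.50 = 197.93 m.
Total head at OW-10: h = 205.82 m (water level in the piezometer is the total head).
Head difference: h(OW-9) − h(OW-10) = 197.93 − 205.82 = -7.89 m.
Hydraulic gradient: i = |Δh| / L = 7.89 / 2313 = 0.00341.
Flow is from higher to lower head: from OW-10 toward OW-9, i.e. toward the north-east.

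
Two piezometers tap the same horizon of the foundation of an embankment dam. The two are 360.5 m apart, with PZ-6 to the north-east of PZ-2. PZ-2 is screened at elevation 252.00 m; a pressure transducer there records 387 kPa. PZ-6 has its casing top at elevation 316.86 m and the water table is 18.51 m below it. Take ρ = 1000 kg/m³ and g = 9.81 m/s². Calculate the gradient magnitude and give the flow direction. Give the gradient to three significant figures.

i ≈ 0.0191; groundwater flows toward the south-west

Pressure head at PZ-2: ψ = P/(ρg) = 387×1000 / (1000 × 9.81) = 39.45 m.
Total head at PZ-2: h = z + ψ = 252.00 + 39.45 = 291.45 m.
Total head at PZ-6: h = 316.86 − 18.51 = 298.35 m.
Head difference: h(PZ-2) − h(PZ-6) = 291.45 − 298.35 = -6.90 m.
Hydraulic gradient: i = |Δh| / L = 6.90 / 360.5 = 0.0191.
Flow is from higher to lower head: from PZ-6 toward PZ-2, i.e. toward the south-west.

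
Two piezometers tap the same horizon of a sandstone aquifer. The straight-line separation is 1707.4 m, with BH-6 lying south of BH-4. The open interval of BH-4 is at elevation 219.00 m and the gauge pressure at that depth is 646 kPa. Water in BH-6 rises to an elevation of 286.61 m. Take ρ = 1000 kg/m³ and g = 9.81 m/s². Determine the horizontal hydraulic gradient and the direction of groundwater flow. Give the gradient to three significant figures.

i ≈ 0.00103; groundwater flows toward the north

Pressure head at BH-4: ψ = P/(ρg) = 646×1000 / (1000 × 9.81) = 65.85 m.
Total head at BH-4: h = z + ψ = 219.00 + 65.85 = 284.85 m.
Total head at BH-6: h = 286.61 m (water level in the piezometer is the total head).
Head difference: h(BH-4) − h(BH-6) = 284.85 − 286.61 = -1.76 m.
Hydraulic gradient: i = |Δh| / L = 1.76 / 1707.4 = 0.00103.
Flow is from higher to lower head: from BH-6 toward BH-4, i.e. toward the north.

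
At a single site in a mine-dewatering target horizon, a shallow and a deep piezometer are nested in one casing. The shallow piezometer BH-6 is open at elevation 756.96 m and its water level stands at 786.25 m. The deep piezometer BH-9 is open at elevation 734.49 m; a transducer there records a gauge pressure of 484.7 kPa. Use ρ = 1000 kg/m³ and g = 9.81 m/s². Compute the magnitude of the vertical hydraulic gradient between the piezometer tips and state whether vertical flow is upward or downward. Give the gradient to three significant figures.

Total head at BH-6: h = 786.25 m (water level in the standpipe).
Pressure head at BH-9: ψ = P/(ρg) = 484.7×1000 / (1000 × 9.81) = 49.41 m.
Total head at BH-9: h = z + ψ = 734.49 + 49.41 = 783.90 m.
Δh = h(BH-6) − h(BH-9) = 786.25 − 783.90 = 2.35 m.
Vertical separation Δz = 756.96 − 734.49 = 22.47 m.
|i_v| = |Δh| / Δz = 2.35 / 22.47 = 0.105.
Head is higher in the shallow piezometer, so vertical flow is downward (recharge condition).

|i_v| ≈ 0.105; vertical flow is downward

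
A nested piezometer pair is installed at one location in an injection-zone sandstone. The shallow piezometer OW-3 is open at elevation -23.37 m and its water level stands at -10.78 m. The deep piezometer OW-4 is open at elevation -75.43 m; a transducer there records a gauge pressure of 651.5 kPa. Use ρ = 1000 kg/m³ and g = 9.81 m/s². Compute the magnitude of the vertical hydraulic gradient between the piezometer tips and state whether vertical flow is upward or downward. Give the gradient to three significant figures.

Total head at OW-3: h = -10.78 m (water level in the standpipe).
Pressure head at OW-4: ψ = P/(ρg) = 651.5×1000 / (1000 × 9.81) = 66.41 m.
Total head at OW-4: h = z + ψ = -75.43 + 66.41 = -9.02 m.
Δh = h(OW-3) − h(OW-4) = -10.78 − (-9.02) = -1.76 m.
Vertical separation Δz = -23.37 − (-75.43) = 52.06 m.
|i_v| = |Δh| / Δz = 1.76 / 52.06 = 0.0338.
Head is higher in the deep piezometer, so vertical flow is upward (discharge condition).

|i_v| ≈ 0.0338; vertical flow is upward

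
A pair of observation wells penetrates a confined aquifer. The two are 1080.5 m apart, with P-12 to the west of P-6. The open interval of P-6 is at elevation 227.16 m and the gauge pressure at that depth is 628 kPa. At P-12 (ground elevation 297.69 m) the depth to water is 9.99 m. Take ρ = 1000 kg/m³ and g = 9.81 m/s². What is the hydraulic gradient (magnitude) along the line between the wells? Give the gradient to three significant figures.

Pressure head at P-6: ψ = P/(ρg) = 628×1000 / (1000 × 9.81) = 64.02 m.
Total head at P-6: h = z + ψ = 227.16 + 64.02 = 291.18 m.
Total head at P-12: h = 297.69 − 9.99 = 287.70 m.
Head difference: h(P-6) − h(P-12) = 291.18 − 287.70 = 3.48 m.
Hydraulic gradient: i = |Δh| / L = 3.48 / 1080.5 = 0.00322.

i ≈ 0.00322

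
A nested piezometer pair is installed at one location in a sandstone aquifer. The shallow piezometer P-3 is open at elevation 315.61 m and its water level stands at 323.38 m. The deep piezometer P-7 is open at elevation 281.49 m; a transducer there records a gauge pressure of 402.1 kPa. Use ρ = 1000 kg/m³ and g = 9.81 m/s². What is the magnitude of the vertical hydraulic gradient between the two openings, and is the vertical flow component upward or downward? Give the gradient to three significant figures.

Total head at P-3: h = 323.38 m (water level in the standpipe).
Pressure head at P-7: ψ = P/(ρg) = 402.1×1000 / (1000 × 9.81) = 40.99 m.
Total head at P-7: h = z + ψ = 281.49 + 40.99 = 322.48 m.
Δh = h(P-3) − h(P-7) = 323.38 − 322.48 = 0.90 m.
Vertical separation Δz = 315.61 − 281.49 = 34.12 m.
|i_v| = |Δh| / Δz = 0.90 / 34.12 = 0.0264.
Head is higher in the shallow piezometer, so vertical flow is downward (recharge condition).

|i_v| ≈ 0.0264; vertical flow is downward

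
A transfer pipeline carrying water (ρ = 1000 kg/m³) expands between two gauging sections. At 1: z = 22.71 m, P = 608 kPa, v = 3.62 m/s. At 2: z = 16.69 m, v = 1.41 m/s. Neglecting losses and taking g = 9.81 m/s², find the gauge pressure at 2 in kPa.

Pressure head at 1: ψ₁ = P₁/(ρg) = 608×1000 / (1000 × 9.81) = 61.98 m.
Velocity heads: v₁²/2g = 3.62²/19.62 = 0.668 m; v₂²/2g = 1.41²/19.62 = 0.101 m.
Total head H = z₁ + ψ₁ + v₁²/2g = 22.71 + 61.98 + 0.668 = 85.36 m.
ψ₂ = H − z₂ − v₂²/2g = 85.36 − 16.69 − 0.101 = 68.57 m.
P₂ = ρgψ₂ = 1000 × 9.81 × 68.57 ≈ 673 kPa.

P₂ ≈ 673 kPa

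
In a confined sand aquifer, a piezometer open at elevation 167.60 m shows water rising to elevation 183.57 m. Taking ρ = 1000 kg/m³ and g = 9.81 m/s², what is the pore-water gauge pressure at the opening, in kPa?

Pressure head ψ = h − z = 183.57 − 167.60 = 15.97 m.
P = ρgψ = 1000 × 9.81 × 15.97 = 156666 Pa ≈ 157 kPa.

P ≈ 157 kPa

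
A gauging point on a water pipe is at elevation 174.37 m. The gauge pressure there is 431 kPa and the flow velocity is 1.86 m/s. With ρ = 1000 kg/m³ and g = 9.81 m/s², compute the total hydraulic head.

Pressure head ψ = P/(ρg) = 431×1000 / (1000 × 9.81) = 43.93 m.
Velocity head = v²/(2g) = 1.86² / (2 × 9.81) = 0.176 m.
h = z + ψ + v²/(2g) = 174.37 + 43.93 + 0.176 = 218.48 m.

h ≈ 218.48 m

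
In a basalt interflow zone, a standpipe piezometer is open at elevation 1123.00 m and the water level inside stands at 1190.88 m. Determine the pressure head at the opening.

Total head h = 1190.88 m (the water-surface elevation in the piezometer).
Pressure head ψ = h − z = 1190.88 − 1123.00 = 67.88 m.

ψ ≈ 67.88 m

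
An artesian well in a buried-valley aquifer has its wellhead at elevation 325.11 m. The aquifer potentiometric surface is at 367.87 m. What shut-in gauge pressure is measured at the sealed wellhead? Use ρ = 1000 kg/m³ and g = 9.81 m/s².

P ≈ 419 kPa

Head above the cap: Δh = 367.87 − 325.11 = 42.76 m.
P = ρgΔh = 1000 × 9.81 × 42.76 = 419476 Pa ≈ 419 kPa.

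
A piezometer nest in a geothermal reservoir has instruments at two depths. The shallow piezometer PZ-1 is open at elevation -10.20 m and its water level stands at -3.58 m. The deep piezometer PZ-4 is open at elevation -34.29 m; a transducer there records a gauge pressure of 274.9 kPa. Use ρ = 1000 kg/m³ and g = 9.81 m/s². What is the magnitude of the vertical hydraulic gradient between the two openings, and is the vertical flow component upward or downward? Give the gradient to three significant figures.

Total head at PZ-1: h = -3.58 m (water level in the standpipe).
Pressure head at PZ-4: ψ = P/(ρg) = 274.9×1000 / (1000 × 9.81) = 28.02 m.
Total head at PZ-4: h = z + ψ = -34.29 + 28.02 = -6.27 m.
Δh = h(PZ-1) − h(PZ-4) = -3.58 − (-6.27) = 2.69 m.
Vertical separation Δz = -10.20 − (-34.29) = 24.09 m.
|i_v| = |Δh| / Δz = 2.69 / 24.09 = 0.112.
Head is higher in the shallow piezometer, so vertical flow is downward (recharge condition).

|i_v| ≈ 0.112; vertical flow is downward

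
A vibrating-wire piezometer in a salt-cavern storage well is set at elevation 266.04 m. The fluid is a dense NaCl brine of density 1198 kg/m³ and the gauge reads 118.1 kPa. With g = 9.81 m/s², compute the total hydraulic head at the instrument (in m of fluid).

ψ = P/(ρg) = 118.1×1000 / (1198 × 9.81) = 10.05 m.
h = z + ψ = 266.04 + 10.05 = 276.09 m.

h ≈ 276.09 m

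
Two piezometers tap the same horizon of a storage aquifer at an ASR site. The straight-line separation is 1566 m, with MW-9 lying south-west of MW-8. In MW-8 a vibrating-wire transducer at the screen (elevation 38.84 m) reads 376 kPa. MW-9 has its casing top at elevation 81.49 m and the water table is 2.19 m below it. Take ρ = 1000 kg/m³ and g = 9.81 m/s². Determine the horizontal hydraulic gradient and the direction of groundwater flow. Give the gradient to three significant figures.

Pressure head at MW-8: ψ = P/(ρg) = 376×1000 / (1000 × 9.81) = 38.33 m.
Total head at MW-8: h = z + ψ = 38.84 + 38.33 = 77.17 m.
Total head at MW-9: h = 81.49 − 2.19 = 79.30 m.
Head difference: h(MW-8) − h(MW-9) = 77.17 − 79.30 = -2.13 m.
Hydraulic gradient: i = |Δh| / L = 2.13 / 1566 = 0.00136.
Flow is from higher to lower head: from MW-9 toward MW-8, i.e. toward the north-east.

i ≈ 0.00136; groundwater flows toward the north-east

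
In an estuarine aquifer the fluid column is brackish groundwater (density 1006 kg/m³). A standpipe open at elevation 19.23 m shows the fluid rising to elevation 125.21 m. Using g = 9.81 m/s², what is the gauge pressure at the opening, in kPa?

Pressure head ψ = h − z = 125.21 − 19.23 = 105.98 m.
P = ρgψ = 1006 × 9.81 × 105.98 = 1045902 Pa ≈ 1050 kPa.

P ≈ 1050 kPa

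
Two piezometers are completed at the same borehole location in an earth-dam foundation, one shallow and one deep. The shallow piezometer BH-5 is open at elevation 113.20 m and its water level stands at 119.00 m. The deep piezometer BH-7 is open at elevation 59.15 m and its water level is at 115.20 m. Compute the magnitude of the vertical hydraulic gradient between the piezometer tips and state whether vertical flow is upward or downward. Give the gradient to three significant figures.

Total head at BH-5: h = 119.00 m (water level in the standpipe).
Total head at BH-7: h = 115.20 m.
Δh = h(BH-5) − h(BH-7) = 119.00 − 115.20 = 3.80 m.
Vertical separation Δz = 113.20 − 59.15 = 54.05 m.
|i_v| = |Δh| / Δz = 3.80 / 54.05 = 0.0703.
Head is higher in the shallow piezometer, so vertical flow is downward (recharge condition).

|i_v| ≈ 0.0703; vertical flow is downward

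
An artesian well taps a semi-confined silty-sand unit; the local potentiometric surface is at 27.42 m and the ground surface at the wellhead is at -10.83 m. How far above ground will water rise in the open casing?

≈ 38.25 m above ground

Water rises to the potentiometric surface, so the rise above ground = 27.42 − (-10.83) = 38.25 m.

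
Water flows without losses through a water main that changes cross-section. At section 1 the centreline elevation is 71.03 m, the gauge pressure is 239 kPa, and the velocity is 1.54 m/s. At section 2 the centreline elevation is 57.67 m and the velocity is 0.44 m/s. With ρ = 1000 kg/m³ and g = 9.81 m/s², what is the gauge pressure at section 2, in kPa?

Pressure head at 1: ψ₁ = P₁/(ρg) = 239×1000 / (1000 × 9.81) = 24.36 m.
Velocity heads: v₁²/2g = 1.54²/19.62 = 0.121 m; v₂²/2g = 0.44²/19.62 = 0.010 m.
Total head H = z₁ + ψ₁ + v₁²/2g = 71.03 + 24.36 + 0.121 = 95.51 m.
ψ₂ = H − z₂ − v₂²/2g = 95.51 − 57.67 − 0.010 = 37.83 m.
P₂ = ρgψ₂ = 1000 × 9.81 × 37.83 ≈ 371 kPa.

P₂ ≈ 371 kPa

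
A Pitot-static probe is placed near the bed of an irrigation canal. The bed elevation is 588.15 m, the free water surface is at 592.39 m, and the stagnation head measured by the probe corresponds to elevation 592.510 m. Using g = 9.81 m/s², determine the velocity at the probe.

v ≈ 1.53 m/s

Near the bed, under hydrostatic conditions, the piezometric head (z + ψ) equals the free-surface elevation, 592.39 m.
Velocity head = total − piezometric = 592.510 − 592.39 = 0.120 m.
v = √(2g·h_v) = √(2 × 9.81 × 0.120) = 1.53 m/s.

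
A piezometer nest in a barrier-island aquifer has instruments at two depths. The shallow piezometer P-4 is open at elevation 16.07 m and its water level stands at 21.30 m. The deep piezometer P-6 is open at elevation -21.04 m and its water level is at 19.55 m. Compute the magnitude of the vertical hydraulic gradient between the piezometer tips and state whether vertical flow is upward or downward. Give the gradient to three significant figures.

|i_v| ≈ 0.0472; vertical flow is downward

Total head at P-4: h = 21.30 m (water level in the standpipe).
Total head at P-6: h = 19.55 m.
Δh = h(P-4) − h(P-6) = 21.30 − 19.55 = 1.75 m.
Vertical separation Δz = 16.07 − (-21.04) = 37.11 m.
|i_v| = |Δh| / Δz = 1.75 / 37.11 = 0.0472.
Head is higher in the shallow piezometer, so vertical flow is downward (recharge condition).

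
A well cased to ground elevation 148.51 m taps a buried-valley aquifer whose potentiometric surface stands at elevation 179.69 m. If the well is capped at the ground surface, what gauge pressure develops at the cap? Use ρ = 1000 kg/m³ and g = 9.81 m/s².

Head above the cap: Δh = 179.69 − 148.51 = 31.18 m.
P = ρgΔh = 1000 × 9.81 × 31.18 = 305876 Pa ≈ 306 kPa.

P ≈ 306 kPa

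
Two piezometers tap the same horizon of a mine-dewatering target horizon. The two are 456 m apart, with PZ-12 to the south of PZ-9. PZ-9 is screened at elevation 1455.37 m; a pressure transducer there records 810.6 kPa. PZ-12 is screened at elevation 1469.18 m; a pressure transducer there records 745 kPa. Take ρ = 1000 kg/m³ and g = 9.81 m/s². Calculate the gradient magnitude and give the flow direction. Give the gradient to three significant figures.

Pressure head at PZ-9: ψ = P/(ρg) = 810.6×1000 / (1000 × 9.81) = 82.63 m.
Total head at PZ-9: h = z + ψ = 1455.37 + 82.63 = 1538.00 m.
Pressure head at PZ-12: ψ = P/(ρg) = 745×1000 / (1000 × 9.81) = 75.94 m.
Total head at PZ-12: h = z + ψ = 1469.18 + 75.94 = 1545.12 m.
Head difference: h(PZ-9) − h(PZ-12) = 1538.00 − 1545.12 = -7.12 m.
Hydraulic gradient: i = |Δh| / L = 7.12 / 456 = 0.0156.
Flow is from higher to lower head: from PZ-12 toward PZ-9, i.e. toward the north.

i ≈ 0.0156; groundwater flows toward the north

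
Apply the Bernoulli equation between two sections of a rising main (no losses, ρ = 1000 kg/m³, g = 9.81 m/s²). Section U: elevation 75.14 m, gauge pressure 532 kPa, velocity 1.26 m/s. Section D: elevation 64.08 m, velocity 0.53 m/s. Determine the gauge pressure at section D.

Pressure head at U: ψ₁ = P₁/(ρg) = 532×1000 / (1000 × 9.81) = 54.23 m.
Velocity heads: v₁²/2g = 1.26²/19.62 = 0.081 m; v₂²/2g = 0.53²/19.62 = 0.014 m.
Total head H = z₁ + ψ₁ + v₁²/2g = 75.14 + 54.23 + 0.081 = 129.45 m.
ψ₂ = H − z₂ − v₂²/2g = 129.45 − 64.08 − 0.014 = 65.36 m.
P₂ = ρgψ₂ = 1000 × 9.81 × 65.36 ≈ 641 kPa.

P₂ ≈ 641 kPa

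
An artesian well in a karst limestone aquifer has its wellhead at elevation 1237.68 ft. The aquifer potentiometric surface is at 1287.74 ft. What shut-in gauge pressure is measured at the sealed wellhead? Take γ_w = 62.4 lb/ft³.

Head above the cap: Δh = 1287.74 − 1237.68 = 50.06 ft.
P = γΔh/144 = 62.4 × 50.06 / 144 = 21.7 psi.

P ≈ 21.7 psi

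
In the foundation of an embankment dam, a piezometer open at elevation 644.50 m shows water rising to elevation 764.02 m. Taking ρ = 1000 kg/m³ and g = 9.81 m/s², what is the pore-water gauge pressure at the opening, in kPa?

Pressure head ψ = h − z = 764.02 − 644.50 = 119.52 m.
P = ρgψ = 1000 × 9.81 × 119.52 = 1172491 Pa ≈ 1170 kPa.

P ≈ 1170 kPa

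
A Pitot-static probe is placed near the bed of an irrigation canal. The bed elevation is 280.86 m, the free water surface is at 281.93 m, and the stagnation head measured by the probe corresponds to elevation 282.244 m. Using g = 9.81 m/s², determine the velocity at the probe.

Near the bed, under hydrostatic conditions, the piezometric head (z + ψ) equals the free-surface elevation, 281.93 m.
Velocity head = total − piezometric = 282.244 − 281.93 = 0.314 m.
v = √(2g·h_v) = √(2 × 9.81 × 0.314) = 2.48 m/s.

v ≈ 2.48 m/s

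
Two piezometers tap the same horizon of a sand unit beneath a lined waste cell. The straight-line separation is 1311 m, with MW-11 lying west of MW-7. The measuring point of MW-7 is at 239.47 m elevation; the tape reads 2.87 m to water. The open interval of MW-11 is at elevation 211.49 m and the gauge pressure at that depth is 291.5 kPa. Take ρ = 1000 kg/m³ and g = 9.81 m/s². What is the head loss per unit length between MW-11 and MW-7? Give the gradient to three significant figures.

Total head at MW-7: h = 239.47 − 2.87 = 236.60 m.
Pressure head at MW-11: ψ = P/(ρg) = 291.5×1000 / (1000 × 9.81) = 29.71 m.
Total head at MW-11: h = z + ψ = 211.49 + 29.71 = 241.20 m.
Head difference: h(MW-7) − h(MW-11) = 236.60 − 241.20 = -4.60 m.
Hydraulic gradient: i = |Δh| / L = 4.60 / 1311 = 0.00351.

i ≈ 0.00351 m/m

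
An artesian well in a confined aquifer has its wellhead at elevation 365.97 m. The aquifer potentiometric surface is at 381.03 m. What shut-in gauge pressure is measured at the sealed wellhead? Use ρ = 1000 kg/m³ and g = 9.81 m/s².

P ≈ 148 kPa

Head above the cap: Δh = 381.03 − 365.97 = 15.06 m.
P = ρgΔh = 1000 × 9.81 × 15.06 = 147739 Pa ≈ 148 kPa.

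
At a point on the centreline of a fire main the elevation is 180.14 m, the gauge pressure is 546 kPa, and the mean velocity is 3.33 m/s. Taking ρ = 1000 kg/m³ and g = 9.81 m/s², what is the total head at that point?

h ≈ 236.36 m

Pressure head ψ = P/(ρg) = 546×1000 / (1000 × 9.81) = 55.66 m.
Velocity head = v²/(2g) = 3.33² / (2 × 9.81) = 0.565 m.
h = z + ψ + v²/(2g) = 180.14 + 55.66 + 0.565 = 236.36 m.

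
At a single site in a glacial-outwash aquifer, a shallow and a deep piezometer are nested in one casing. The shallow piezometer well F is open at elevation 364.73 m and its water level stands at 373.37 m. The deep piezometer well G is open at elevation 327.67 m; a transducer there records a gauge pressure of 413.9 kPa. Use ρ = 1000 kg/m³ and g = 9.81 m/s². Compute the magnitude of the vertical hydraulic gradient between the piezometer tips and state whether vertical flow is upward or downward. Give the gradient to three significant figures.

|i_v| ≈ 0.0947; vertical flow is downward

Total head at well F: h = 373.37 m (water level in the standpipe).
Pressure head at well G: ψ = P/(ρg) = 413.9×1000 / (1000 × 9.81) = 42.19 m.
Total head at well G: h = z + ψ = 327.67 + 42.19 = 369.86 m.
Δh = h(well F) − h(well G) = 373.37 − 369.86 = 3.51 m.
Vertical separation Δz = 364.73 − 327.67 = 37.06 m.
|i_v| = |Δh| / Δz = 3.51 / 37.06 = 0.0947.
Head is higher in the shallow piezometer, so vertical flow is downward (recharge condition).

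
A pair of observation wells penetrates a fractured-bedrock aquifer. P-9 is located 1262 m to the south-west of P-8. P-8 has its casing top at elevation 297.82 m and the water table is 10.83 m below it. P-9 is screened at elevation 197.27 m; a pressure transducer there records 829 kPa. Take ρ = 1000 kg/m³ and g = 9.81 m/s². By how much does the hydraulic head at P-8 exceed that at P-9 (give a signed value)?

Δh ≈ 5.21 m

Total head at P-8: h = 297.82 − 10.83 = 286.99 m.
Pressure head at P-9: ψ = P/(ρg) = 829×1000 / (1000 × 9.81) = 84.51 m.
Total head at P-9: h = z + ψ = 197.27 + 84.51 = 281.78 m.
Head difference: h(P-8) − h(P-9) = 286.99 − 281.78 = 5.21 m.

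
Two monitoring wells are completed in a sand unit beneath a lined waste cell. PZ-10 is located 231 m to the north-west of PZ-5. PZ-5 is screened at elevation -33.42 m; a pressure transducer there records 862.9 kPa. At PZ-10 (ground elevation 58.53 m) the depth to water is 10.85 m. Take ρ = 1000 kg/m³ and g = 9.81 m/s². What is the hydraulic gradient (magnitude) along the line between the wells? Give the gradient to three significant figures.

i ≈ 0.0297

Pressure head at PZ-5: ψ = P/(ρg) = 862.9×1000 / (1000 × 9.81) = 87.96 m.
Total head at PZ-5: h = z + ψ = -33.42 + 87.96 = 54.54 m.
Total head at PZ-10: h = 58.53 − 10.85 = 47.68 m.
Head difference: h(PZ-5) − h(PZ-10) = 54.54 − 47.68 = 6.86 m.
Hydraulic gradient: i = |Δh| / L = 6.86 / 231 = 0.0297.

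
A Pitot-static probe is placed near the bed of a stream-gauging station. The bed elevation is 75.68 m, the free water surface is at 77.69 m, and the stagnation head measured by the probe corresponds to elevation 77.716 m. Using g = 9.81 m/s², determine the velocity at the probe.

Near the bed, under hydrostatic conditions, the piezometric head (z + ψ) equals the free-surface elevation, 77.69 m.
Velocity head = total − piezometric = 77.716 − 77.69 = 0.026 m.
v = √(2g·h_v) = √(2 × 9.81 × 0.026) = 0.714 m/s.

v ≈ 0.714 m/s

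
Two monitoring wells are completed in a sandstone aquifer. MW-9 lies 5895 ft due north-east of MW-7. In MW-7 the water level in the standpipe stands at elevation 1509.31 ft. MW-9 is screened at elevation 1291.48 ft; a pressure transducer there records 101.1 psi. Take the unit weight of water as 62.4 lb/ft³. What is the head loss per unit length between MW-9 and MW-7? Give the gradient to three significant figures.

i ≈ 0.00263 ft/ft

Total head at MW-7: h = 1509.31 ft (water level in the piezometer is the total head).
Pressure head at MW-9: ψ = 144·P/γ = 144 × 101.1 / 62.4 = 233.31 ft.
Total head at MW-9: h = z + ψ = 1291.48 + 233.31 = 1524.79 ft.
Head difference: h(MW-7) − h(MW-9) = 1509.31 − 1524.79 = -15.48 ft.
Hydraulic gradient: i = |Δh| / L = 15.48 / 5895 = 0.00263.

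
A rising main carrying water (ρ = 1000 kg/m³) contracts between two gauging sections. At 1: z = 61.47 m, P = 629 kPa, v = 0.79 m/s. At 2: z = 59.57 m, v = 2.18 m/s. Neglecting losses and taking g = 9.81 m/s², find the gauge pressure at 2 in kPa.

Pressure head at 1: ψ₁ = P₁/(ρg) = 629×1000 / (1000 × 9.81) = 64.12 m.
Velocity heads: v₁²/2g = 0.79²/19.62 = 0.032 m; v₂²/2g = 2.18²/19.62 = 0.242 m.
Total head H = z₁ + ψ₁ + v₁²/2g = 61.47 + 64.12 + 0.032 = 125.62 m.
ψ₂ = H − z₂ − v₂²/2g = 125.62 − 59.57 − 0.242 = 65.81 m.
P₂ = ρgψ₂ = 1000 × 9.81 × 65.81 ≈ 646 kPa.

P₂ ≈ 646 kPa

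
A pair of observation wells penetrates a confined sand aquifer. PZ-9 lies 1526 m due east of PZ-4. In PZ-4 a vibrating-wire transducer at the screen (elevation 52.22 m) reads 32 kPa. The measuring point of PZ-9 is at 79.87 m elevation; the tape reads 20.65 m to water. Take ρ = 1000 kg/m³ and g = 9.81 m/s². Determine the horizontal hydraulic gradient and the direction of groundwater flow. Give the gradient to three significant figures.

Pressure head at PZ-4: ψ = P/(ρg) = 32×1000 / (1000 × 9.81) = 3.26 m.
Total head at PZ-4: h = z + ψ = 52.22 + 3.26 = 55.48 m.
Total head at PZ-9: h = 79.87 − 20.65 = 59.22 m.
Head difference: h(PZ-4) − h(PZ-9) = 55.48 − 59.22 = -3.74 m.
Hydraulic gradient: i = |Δh| / L = 3.74 / 1526 = 0.00245.
Flow is from higher to lower head: from PZ-9 toward PZ-4, i.e. toward the west.

i ≈ 0.00245; groundwater flows toward the west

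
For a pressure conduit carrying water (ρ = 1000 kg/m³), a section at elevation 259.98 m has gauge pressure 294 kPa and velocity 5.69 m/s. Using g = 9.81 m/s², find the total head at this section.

h ≈ 291.60 m

Pressure head ψ = P/(ρg) = 294×1000 / (1000 × 9.81) = 29.97 m.
Velocity head = v²/(2g) = 5.69² / (2 × 9.81) = 1.650 m.
h = z + ψ + v²/(2g) = 259.98 + 29.97 + 1.650 = 291.60 m.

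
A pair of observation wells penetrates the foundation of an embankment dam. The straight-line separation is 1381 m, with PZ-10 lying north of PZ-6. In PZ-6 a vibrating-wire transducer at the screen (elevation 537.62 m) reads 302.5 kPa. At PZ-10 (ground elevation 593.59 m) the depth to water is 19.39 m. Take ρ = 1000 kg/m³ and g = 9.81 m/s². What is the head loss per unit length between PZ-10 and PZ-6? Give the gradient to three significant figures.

i ≈ 0.00416 m/m

Pressure head at PZ-6: ψ = P/(ρg) = 302.5×1000 / (1000 × 9.81) = 30.84 m.
Total head at PZ-6: h = z + ψ = 537.62 + 30.84 = 568.46 m.
Total head at PZ-10: h = 593.59 − 19.39 = 574.20 m.
Head difference: h(PZ-6) − h(PZ-10) = 568.46 − 574.20 = -5.74 m.
Hydraulic gradient: i = |Δh| / L = 5.74 / 1381 = 0.00416.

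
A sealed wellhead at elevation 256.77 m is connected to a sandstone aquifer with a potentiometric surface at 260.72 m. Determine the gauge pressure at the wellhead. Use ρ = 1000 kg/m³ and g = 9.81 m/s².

P ≈ 38.7 kPa

Head above the cap: Δh = 260.72 − 256.77 = 3.95 m.
P = ρgΔh = 1000 × 9.81 × 3.95 = 38750 Pa ≈ 38.7 kPa.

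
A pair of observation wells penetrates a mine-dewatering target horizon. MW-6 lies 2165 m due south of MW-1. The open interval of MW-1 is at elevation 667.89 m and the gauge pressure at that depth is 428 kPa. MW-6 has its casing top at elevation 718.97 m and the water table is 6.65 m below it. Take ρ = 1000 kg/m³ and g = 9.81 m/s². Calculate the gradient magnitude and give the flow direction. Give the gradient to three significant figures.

Pressure head at MW-1: ψ = P/(ρg) = 428×1000 / (1000 × 9.81) = 43.63 m.
Total head at MW-1: h = z + ψ = 667.89 + 43.63 = 711.52 m.
Total head at MW-6: h = 718.97 − 6.65 = 712.32 m.
Head difference: h(MW-1) − h(MW-6) = 711.52 − 712.32 = -0.80 m.
Hydraulic gradient: i = |Δh| / L = 0.80 / 2165 = 0.000370.
Flow is from higher to lower head: from MW-6 toward MW-1, i.e. toward the north.

i ≈ 0.000370; groundwater flows toward the north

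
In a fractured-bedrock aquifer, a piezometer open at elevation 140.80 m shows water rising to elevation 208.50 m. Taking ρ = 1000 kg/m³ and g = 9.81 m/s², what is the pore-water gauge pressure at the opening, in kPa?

P ≈ 664 kPa

Pressure head ψ = h − z = 208.50 − 140.80 = 67.70 m.
P = ρgψ = 1000 × 9.81 × 67.70 = 664137 Pa ≈ 664 kPa.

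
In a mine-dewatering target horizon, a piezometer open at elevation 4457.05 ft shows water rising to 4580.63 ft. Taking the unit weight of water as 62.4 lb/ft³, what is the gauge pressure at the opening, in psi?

Pressure head ψ = h − z = 4580.63 − 4457.05 = 123.58 ft.
P = γ·ψ / 144 = 62.4 × 123.58 / 144 = 53.6 psi.

P ≈ 53.6 psi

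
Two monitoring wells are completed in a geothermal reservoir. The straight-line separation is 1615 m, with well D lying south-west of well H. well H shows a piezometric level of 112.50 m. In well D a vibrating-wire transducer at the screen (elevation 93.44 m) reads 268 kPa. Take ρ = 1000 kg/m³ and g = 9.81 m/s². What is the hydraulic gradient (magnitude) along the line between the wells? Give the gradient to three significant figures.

Total head at well H: h = 112.50 m (water level in the piezometer is the total head).
Pressure head at well D: ψ = P/(ρg) = 268×1000 / (1000 × 9.81) = 27.32 m.
Total head at well D: h = z + ψ = 93.44 + 27.32 = 120.76 m.
Head difference: h(well H) − h(well D) = 112.50 − 120.76 = -8.26 m.
Hydraulic gradient: i = |Δh| / L = 8.26 / 1615 = 0.00511.

i ≈ 0.00511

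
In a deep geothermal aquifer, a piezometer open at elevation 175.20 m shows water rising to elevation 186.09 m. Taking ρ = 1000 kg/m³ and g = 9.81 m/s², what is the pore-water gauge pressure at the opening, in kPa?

P ≈ 107 kPa

Pressure head ψ = h − z = 186.09 − 175.20 = 10.89 m.
P = ρgψ = 1000 × 9.81 × 10.89 = 106831 Pa ≈ 107 kPa.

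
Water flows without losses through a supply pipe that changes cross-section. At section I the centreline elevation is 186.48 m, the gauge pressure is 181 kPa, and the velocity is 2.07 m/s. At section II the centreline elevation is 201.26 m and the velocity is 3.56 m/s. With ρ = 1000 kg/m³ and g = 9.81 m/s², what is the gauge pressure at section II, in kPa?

Pressure head at I: ψ₁ = P₁/(ρg) = 181×1000 / (1000 × 9.81) = 18.45 m.
Velocity heads: v₁²/2g = 2.07²/19.62 = 0.218 m; v₂²/2g = 3.56²/19.62 = 0.646 m.
Total head H = z₁ + ψ₁ + v₁²/2g = 186.48 + 18.45 + 0.218 = 205.15 m.
ψ₂ = H − z₂ − v₂²/2g = 205.15 − 201.26 − 0.646 = 3.24 m.
P₂ = ρgψ₂ = 1000 × 9.81 × 3.24 ≈ 31.8 kPa.

P₂ ≈ 31.8 kPa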